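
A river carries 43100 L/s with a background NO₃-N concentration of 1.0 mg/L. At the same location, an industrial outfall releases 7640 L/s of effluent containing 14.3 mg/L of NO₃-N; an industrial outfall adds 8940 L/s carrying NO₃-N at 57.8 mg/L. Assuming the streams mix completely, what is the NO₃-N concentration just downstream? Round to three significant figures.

Flow-weighted average: C = (43100·1.000 + 7640·14.30 + 8940·57.80) / 59680 = 669100/59680 = 11.21 mg/L.

11.2 mg/L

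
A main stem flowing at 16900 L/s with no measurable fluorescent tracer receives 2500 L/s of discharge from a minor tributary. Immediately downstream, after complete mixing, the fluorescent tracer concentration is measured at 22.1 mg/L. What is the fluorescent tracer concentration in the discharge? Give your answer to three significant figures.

171 mg/L

Mass balance: 16900·0 + 2500·Cₑ = 19400·22.10
→ Cₑ = (19400·22.10 − 16900·0) / 2500 = 171.5 mg/L.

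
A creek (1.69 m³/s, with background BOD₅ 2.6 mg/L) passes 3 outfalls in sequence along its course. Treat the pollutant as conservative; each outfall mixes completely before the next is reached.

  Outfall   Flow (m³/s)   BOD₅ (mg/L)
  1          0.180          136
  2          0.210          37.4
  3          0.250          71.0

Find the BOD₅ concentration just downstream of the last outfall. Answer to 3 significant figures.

23.4 mg/L

Outfall 1: combined Q = 1.870 m³/s; C = (1.690·2.600 + 0.1800·136.0)/1.870 = 15.44 mg/L.
Outfall 2: combined Q = 2.080 m³/s; C = (1.870·15.44 + 0.2100·37.40)/2.080 = 17.66 mg/L.
Outfall 3: combined Q = 2.330 m³/s; C = (2.080·17.66 + 0.2500·71.00)/2.330 = 23.38 mg/L.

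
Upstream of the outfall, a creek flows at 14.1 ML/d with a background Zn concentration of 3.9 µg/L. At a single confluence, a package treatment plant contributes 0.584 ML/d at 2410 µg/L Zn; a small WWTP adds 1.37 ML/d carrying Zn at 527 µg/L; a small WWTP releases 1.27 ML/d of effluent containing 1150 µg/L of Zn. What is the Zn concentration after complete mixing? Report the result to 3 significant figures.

Conservation of mass: C = (14.10·3.900 + 0.5840·2410 + 1.370·527.0 + 1.270·1150) / 17.32 = 3645/17.32 = 210.4 µg/L.

210 µg/L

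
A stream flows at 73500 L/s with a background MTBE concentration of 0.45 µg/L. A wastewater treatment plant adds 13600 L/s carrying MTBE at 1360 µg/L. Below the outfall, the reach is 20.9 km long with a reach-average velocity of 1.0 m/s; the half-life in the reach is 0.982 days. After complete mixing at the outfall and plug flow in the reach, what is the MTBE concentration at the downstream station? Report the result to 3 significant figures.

Mixed concentration C = ΣQC/ΣQ = (73500·0.4500 + 13600·1360) / 87100 = 18530000/87100 = 212.7 µg/L.
Travel time t = 20.9·1000 / 1.0 = 20900 s = 5.806 h.
Half-life 0.982 d → k = ln 2 / 0.982 = 0.7059 d⁻¹.
After decay, C = 212.7 × e^(−kt) = 212.7 × 0.8430 = 179.3 µg/L.

179 µg/L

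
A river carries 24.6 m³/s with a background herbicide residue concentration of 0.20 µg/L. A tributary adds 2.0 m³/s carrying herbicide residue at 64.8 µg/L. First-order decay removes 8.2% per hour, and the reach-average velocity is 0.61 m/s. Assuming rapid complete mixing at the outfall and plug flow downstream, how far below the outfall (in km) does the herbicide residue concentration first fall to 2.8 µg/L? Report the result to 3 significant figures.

15.2 km

Flow-weighted average: C = (24.60·0.2000 + 2.000·64.80) / 26.60 = 134.5/26.60 = 5.057 µg/L.
8.2%/h lost → k = −ln(1 − 0.082) = 0.08556 h⁻¹.
Set 5.057·exp(−k·t) = 2.8 → t = ln(5.057/2.8)/k = 24880 s = 6.910 h.
Distance = v·t = 0.61·24880 = 15170 m = 15.17 km.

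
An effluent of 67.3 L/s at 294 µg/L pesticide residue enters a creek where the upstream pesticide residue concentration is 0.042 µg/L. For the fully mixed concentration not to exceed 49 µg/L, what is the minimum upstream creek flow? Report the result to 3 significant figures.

Set C_mix = 49: (Q·0.04200 + 67.30·294.0) / (Q + 67.30) = 49
→ Q = 67.30·(294.0 − 49)/(49 − 0.04200) = 336.8 L/s.

337 L/s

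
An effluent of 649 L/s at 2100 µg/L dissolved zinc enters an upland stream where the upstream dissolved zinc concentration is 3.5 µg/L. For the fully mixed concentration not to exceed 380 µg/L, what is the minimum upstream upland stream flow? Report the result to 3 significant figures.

Set C_mix = 380: (Q·3.500 + 649.0·2100) / (Q + 649.0) = 380
→ Q = 649.0·(2100 − 380)/(380 − 3.500) = 2965 L/s.

2960 L/s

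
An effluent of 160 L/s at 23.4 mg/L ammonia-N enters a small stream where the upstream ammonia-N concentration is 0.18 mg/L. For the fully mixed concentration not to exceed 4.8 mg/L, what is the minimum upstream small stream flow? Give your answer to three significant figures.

644 L/s

Set C_mix = 4.8: (Q·0.1800 + 160.0·23.40) / (Q + 160.0) = 4.8
→ Q = 160.0·(23.40 − 4.8)/(4.8 − 0.1800) = 644.2 L/s.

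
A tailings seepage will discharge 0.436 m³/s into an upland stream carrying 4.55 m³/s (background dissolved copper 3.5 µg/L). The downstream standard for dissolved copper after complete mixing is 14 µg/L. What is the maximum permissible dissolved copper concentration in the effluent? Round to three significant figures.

At the limit, (Qr·Cr + Qe·Cₑ)/(Qr + Qe) = 14:
Cₑ = (4.986·14 − 4.550·3.500) / 0.4360 = 123.6 µg/L.

124 µg/L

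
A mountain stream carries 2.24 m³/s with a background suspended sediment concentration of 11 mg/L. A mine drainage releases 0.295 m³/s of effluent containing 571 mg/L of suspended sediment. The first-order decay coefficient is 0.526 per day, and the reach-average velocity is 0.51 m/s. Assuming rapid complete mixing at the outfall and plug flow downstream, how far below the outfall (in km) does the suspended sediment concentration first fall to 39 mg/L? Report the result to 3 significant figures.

56.1 km

Mass balance: C = (2.240·11.00 + 0.2950·571.0) / 2.535 = 193.1/2.535 = 76.17 mg/L.
Set 76.17·exp(−k·t) = 39 → t = ln(76.17/39)/k = 110000 s = 30.54 h.
Distance = v·t = 0.51·110000 = 56070 m = 56.07 km.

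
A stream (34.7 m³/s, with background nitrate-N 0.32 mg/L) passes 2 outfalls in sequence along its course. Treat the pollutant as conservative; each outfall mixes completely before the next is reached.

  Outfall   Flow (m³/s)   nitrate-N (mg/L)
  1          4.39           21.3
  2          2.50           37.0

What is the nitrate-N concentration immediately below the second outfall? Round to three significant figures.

Below outfall 1: Q → 39.09 m³/s, C = (34.70·0.3200 + 4.390·21.30)/39.09 = 2.676 mg/L.
Below outfall 2: Q → 41.59 m³/s, C = (39.09·2.676 + 2.500·37.00)/41.59 = 4.739 mg/L.

4.74 mg/L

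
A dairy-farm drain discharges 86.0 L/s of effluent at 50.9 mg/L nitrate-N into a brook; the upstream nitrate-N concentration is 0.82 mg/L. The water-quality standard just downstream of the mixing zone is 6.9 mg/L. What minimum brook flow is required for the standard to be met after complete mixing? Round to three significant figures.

622 L/s

Set C_mix = 6.9: (Q·0.8200 + 86.00·50.90) / (Q + 86.00) = 6.9
→ Q = 86.00·(50.90 − 6.9)/(6.9 − 0.8200) = 622.4 L/s.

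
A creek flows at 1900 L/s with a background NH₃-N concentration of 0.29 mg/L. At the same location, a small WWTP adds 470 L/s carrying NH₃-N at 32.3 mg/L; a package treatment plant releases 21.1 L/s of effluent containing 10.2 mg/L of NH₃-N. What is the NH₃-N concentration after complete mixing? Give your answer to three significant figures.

6.67 mg/L

Mass balance: C = (1900·0.2900 + 470.0·32.30 + 21.10·10.20) / 2391 = 15950/2391 = 6.669 mg/L.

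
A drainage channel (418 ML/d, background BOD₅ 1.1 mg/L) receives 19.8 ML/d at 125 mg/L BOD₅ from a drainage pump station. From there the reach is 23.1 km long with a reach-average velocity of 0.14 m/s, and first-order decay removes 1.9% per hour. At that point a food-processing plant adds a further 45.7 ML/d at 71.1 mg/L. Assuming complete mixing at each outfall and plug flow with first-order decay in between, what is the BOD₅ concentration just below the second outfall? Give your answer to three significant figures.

After mixing, C = (418.0·1.100 + 19.80·125.0) / 437.8 = 2935/437.8 = 6.704 mg/L; combined flow 437.8 ML/d.
Travel time t = 23.1·1000 / 0.14 = 165000 s = 45.83 h.
1.9%/h lost → k = −ln(1 − 0.019) = 0.01918 h⁻¹.
Applying C = C₀e^(−kt): 6.704 × 0.4151 = 2.783 mg/L.
At the second outfall, C = (437.8·2.783 + 45.70·71.10) / (437.8 + 45.70) = 9.240 mg/L.

9.24 mg/L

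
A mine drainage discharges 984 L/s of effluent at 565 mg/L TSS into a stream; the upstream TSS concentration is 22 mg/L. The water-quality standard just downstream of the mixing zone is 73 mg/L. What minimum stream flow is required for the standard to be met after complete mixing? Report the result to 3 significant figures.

9490 L/s

Set C_mix = 73: (Q·22.00 + 984.0·565.0) / (Q + 984.0) = 73
→ Q = 984.0·(565.0 − 73)/(73 − 22.00) = 9493 L/s.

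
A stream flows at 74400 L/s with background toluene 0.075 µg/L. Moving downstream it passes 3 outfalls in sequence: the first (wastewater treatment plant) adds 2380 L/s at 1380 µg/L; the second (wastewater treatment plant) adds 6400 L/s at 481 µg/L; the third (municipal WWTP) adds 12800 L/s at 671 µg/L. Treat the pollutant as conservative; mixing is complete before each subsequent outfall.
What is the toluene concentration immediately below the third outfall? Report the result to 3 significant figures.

156 µg/L

Outfall 1: combined Q = 76780 L/s; C = (74400·0.07500 + 2380·1380)/76780 = 42.85 µg/L.
Outfall 2: combined Q = 83180 L/s; C = (76780·42.85 + 6400·481.0)/83180 = 76.56 µg/L.
Outfall 3: combined Q = 95980 L/s; C = (83180·76.56 + 12800·671.0)/95980 = 155.8 µg/L.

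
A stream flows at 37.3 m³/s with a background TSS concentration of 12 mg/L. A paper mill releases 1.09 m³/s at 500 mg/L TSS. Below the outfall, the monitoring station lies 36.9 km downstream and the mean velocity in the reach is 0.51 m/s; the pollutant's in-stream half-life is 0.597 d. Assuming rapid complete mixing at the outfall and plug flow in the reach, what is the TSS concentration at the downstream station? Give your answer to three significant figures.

9.78 mg/L

Flow-weighted average: C = (37.30·12.00 + 1.090·500.0) / 38.39 = 992.6/38.39 = 25.86 mg/L.
Travel time t = 36.9·1000 / 0.51 = 72350 s = 20.10 h.
Half-life 0.597 d → k = ln 2 / 0.597 = 1.161 d⁻¹.
Decay over the reach: 25.86·exp(−kt) = 25.86·0.3782 = 9.779 mg/L.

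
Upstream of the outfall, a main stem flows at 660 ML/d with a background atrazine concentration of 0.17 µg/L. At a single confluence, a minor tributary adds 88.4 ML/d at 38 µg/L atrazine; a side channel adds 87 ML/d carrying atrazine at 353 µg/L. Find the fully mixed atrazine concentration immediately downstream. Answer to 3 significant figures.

After mixing, C = (660.0·0.1700 + 88.40·38.00 + 87.00·353.0) / 835.4 = 34180/835.4 = 40.92 µg/L.

40.9 µg/L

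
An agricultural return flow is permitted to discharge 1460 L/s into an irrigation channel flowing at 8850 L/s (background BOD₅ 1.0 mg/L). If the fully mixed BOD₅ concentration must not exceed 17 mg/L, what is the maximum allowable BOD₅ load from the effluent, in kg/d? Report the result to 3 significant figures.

14400 kg/d

Mass balance at the limit: 8850·1.000 + 1460·Cₑ = 10310·17 → Cₑ = 114.0 mg/L.
1460 L/s = 1.460 m³/s. Load = 1.460 m³/s × 114.0 g/m³ × 86 400 s/d = 14380 kg/d.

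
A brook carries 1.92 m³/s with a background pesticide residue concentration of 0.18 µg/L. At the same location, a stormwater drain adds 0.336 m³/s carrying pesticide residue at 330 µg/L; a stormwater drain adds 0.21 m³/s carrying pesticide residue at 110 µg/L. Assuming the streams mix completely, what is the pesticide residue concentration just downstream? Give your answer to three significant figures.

Mixed concentration C = ΣQC/ΣQ = (1.920·0.1800 + 0.3360·330.0 + 0.2100·110.0) / 2.466 = 134.3/2.466 = 54.47 µg/L.

54.5 µg/L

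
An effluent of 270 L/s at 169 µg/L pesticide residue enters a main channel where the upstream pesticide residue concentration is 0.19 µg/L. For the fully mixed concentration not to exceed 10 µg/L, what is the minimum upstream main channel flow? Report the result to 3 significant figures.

4380 L/s

Set C_mix = 10: (Q·0.1900 + 270.0·169.0) / (Q + 270.0) = 10
→ Q = 270.0·(169.0 − 10)/(10 − 0.1900) = 4376 L/s.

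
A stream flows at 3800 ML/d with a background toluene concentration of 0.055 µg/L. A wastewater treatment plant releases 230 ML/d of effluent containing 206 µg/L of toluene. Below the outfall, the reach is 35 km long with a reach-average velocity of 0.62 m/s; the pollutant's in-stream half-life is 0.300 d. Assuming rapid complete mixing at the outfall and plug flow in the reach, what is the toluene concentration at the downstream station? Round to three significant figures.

Mass balance: C = (3800·0.05500 + 230.0·206.0) / 4030 = 47590/4030 = 11.81 µg/L.
Travel time t = 35·1000 / 0.62 = 56450 s = 15.68 h.
Half-life 0.300 d → k = ln 2 / 0.300 = 2.310 d⁻¹.
Decay over the reach: 11.81·exp(−kt) = 11.81·0.2210 = 2.610 µg/L.

2.61 µg/L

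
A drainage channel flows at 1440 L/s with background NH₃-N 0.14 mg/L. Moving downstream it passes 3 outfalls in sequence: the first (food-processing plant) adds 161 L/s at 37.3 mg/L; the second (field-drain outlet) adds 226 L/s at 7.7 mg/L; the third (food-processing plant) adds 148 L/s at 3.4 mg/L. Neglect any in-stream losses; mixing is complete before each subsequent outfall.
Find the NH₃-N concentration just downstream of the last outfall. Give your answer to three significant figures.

4.28 mg/L

After outfall 1: Q = 1440 + 161.0 = 1601 L/s; C = (1440·0.1400 + 161.0·37.30)/1601 = 3.877 mg/L.
After outfall 2: Q = 1601 + 226.0 = 1827 L/s; C = (1601·3.877 + 226.0·7.700)/1827 = 4.350 mg/L.
After outfall 3: Q = 1827 + 148.0 = 1975 L/s; C = (1827·4.350 + 148.0·3.400)/1975 = 4.279 mg/L.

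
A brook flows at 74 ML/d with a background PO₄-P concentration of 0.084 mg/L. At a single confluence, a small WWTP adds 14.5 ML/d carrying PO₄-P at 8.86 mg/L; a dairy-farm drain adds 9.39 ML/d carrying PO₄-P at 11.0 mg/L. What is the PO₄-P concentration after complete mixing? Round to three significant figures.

2.43 mg/L

Mixed concentration C = ΣQC/ΣQ = (74.00·0.08400 + 14.50·8.860 + 9.390·11.00) / 97.89 = 238.0/97.89 = 2.431 mg/L.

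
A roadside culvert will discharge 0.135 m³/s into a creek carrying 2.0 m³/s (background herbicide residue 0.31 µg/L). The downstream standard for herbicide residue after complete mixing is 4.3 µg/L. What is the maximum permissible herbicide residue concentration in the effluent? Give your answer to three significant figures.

At the limit, (Qr·Cr + Qe·Cₑ)/(Qr + Qe) = 4.3:
Cₑ = (2.135·4.3 − 2.000·0.3100) / 0.1350 = 63.41 µg/L.

63.4 µg/L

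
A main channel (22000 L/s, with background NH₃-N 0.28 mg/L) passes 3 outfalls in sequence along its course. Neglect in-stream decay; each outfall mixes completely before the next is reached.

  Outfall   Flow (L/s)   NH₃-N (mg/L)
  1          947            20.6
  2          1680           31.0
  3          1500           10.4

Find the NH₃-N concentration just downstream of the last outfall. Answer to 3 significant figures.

After outfall 1: Q = 22000 + 947.0 = 22950 L/s; C = (22000·0.2800 + 947.0·20.60)/22950 = 1.119 mg/L.
After outfall 2: Q = 22950 + 1680 = 24630 L/s; C = (22950·1.119 + 1680·31.00)/24630 = 3.157 mg/L.
After outfall 3: Q = 24630 + 1500 = 26130 L/s; C = (24630·3.157 + 1500·10.40)/26130 = 3.573 mg/L.

3.57 mg/L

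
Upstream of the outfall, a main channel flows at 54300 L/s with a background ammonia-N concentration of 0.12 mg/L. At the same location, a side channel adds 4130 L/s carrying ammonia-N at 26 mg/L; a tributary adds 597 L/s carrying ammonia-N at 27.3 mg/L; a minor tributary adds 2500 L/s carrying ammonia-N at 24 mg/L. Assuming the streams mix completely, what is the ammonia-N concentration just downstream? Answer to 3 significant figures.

3.09 mg/L

Mixed concentration C = ΣQC/ΣQ = (54300·0.1200 + 4130·26.00 + 597.0·27.30 + 2500·24.00) / 61530 = 190200/61530 = 3.091 mg/L.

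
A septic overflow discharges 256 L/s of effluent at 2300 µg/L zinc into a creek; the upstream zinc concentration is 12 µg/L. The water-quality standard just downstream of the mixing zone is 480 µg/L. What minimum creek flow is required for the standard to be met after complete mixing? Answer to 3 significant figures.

Set C_mix = 480: (Q·12.00 + 256.0·2300) / (Q + 256.0) = 480
→ Q = 256.0·(2300 − 480)/(480 − 12.00) = 995.6 L/s.

996 L/s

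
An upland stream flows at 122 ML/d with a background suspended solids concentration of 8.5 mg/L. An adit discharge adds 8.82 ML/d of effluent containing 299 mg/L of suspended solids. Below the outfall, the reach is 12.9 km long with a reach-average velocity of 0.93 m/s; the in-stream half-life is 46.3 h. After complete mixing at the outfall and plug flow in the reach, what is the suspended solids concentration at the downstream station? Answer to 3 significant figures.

Flow-weighted average: C = (122.0·8.500 + 8.820·299.0) / 130.8 = 3674/130.8 = 28.09 mg/L.
Travel time t = 12.9·1000 / 0.93 = 13870 s = 3.853 h.
Half-life 46.3 h → k = ln 2 / 46.3 = 0.01497 h⁻¹ = 0.3593 d⁻¹.
After decay, C = 28.09 × e^(−kt) = 28.09 × 0.9439 = 26.51 mg/L.

26.5 mg/L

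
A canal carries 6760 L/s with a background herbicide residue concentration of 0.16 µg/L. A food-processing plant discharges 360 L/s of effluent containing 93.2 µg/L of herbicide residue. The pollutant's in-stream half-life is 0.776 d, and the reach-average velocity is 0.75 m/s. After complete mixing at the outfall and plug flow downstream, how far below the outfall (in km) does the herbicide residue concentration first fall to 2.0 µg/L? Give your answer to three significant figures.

Mixed concentration C = ΣQC/ΣQ = (6760·0.1600 + 360.0·93.20) / 7120 = 34630/7120 = 4.864 µg/L.
Half-life 0.776 d → k = ln 2 / 0.776 = 0.8932 d⁻¹.
Set 4.864·exp(−k·t) = 2.0 → t = ln(4.864/2.0)/k = 85970 s = 23.88 h.
Distance = v·t = 0.75·85970 = 64480 m = 64.48 km.

64.5 km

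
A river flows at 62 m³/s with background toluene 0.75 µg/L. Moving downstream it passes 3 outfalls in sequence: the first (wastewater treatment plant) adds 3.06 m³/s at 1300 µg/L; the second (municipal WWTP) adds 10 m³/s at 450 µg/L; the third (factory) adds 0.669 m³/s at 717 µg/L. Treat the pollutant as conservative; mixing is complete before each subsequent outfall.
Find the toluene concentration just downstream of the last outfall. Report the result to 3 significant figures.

Below outfall 1: Q → 65.06 m³/s, C = (62.00·0.7500 + 3.060·1300)/65.06 = 61.86 µg/L.
Below outfall 2: Q → 75.06 m³/s, C = (65.06·61.86 + 10.00·450.0)/75.06 = 113.6 µg/L.
Below outfall 3: Q → 75.73 m³/s, C = (75.06·113.6 + 0.6690·717.0)/75.73 = 118.9 µg/L.

119 µg/L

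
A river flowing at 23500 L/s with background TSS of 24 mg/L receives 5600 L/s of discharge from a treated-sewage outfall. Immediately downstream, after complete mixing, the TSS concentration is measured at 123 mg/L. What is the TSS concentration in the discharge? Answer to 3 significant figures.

538 mg/L

Mass balance: 23500·24.00 + 5600·Cₑ = 29100·123.0
→ Cₑ = (29100·123.0 − 23500·24.00) / 5600 = 538.4 mg/L.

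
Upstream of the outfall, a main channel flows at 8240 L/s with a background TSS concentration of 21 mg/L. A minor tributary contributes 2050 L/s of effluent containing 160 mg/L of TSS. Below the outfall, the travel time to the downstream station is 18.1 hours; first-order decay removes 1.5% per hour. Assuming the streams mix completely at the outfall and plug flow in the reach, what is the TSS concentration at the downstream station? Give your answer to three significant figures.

37.0 mg/L

Mass balance: C = (8240·21.00 + 2050·160.0) / 10290 = 501000/10290 = 48.69 mg/L.
1.5%/h lost → k = −ln(1 − 0.015) = 0.01511 h⁻¹.
Applying C = C₀e^(−kt): 48.69 × 0.7607 = 37.04 mg/L.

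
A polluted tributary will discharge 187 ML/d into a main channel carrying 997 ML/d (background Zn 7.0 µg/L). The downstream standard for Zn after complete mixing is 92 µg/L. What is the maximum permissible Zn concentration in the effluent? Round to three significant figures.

At the limit, (Qr·Cr + Qe·Cₑ)/(Qr + Qe) = 92:
Cₑ = (1184·92 − 997.0·7.000) / 187.0 = 545.2 µg/L.

545 µg/L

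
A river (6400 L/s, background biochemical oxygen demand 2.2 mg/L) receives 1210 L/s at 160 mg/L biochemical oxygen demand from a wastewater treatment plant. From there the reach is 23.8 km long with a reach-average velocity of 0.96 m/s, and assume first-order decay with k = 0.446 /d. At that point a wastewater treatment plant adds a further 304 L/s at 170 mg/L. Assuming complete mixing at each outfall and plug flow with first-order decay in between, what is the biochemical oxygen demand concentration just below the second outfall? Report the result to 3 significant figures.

Flow-weighted average: C = (6400·2.200 + 1210·160.0) / 7610 = 207700/7610 = 27.29 mg/L; combined flow 7610 L/s.
Travel time t = 23.8·1000 / 0.96 = 24790 s = 6.887 h.
Applying C = C₀e^(−kt): 27.29 × 0.8799 = 24.01 mg/L.
At the second outfall, C = (7610·24.01 + 304.0·170.0) / (7610 + 304.0) = 29.62 mg/L.

29.6 mg/L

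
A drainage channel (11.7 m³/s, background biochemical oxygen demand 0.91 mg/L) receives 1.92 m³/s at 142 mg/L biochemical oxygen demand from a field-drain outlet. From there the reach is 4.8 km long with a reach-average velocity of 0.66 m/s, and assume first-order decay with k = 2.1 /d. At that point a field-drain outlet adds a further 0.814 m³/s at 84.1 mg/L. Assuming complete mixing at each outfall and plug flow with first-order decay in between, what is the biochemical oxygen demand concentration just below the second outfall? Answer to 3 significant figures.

Flow-weighted average: C = (11.70·0.9100 + 1.920·142.0) / 13.62 = 283.3/13.62 = 20.80 mg/L; combined flow 13.62 m³/s.
Travel time t = 4.8·1000 / 0.66 = 7273 s = 2.020 h.
After decay, C = 20.80 × e^(−kt) = 20.80 × 0.8380 = 17.43 mg/L.
At the second outfall, C = (13.62·17.43 + 0.8140·84.10) / (13.62 + 0.8140) = 21.19 mg/L.

21.2 mg/L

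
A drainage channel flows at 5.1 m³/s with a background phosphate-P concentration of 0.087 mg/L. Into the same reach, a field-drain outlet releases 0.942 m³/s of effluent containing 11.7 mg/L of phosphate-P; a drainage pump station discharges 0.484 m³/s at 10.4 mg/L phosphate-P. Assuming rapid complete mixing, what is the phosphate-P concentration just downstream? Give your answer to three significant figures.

Conservation of mass: C = (5.100·0.08700 + 0.9420·11.70 + 0.4840·10.40) / 6.526 = 16.50/6.526 = 2.528 mg/L.

2.53 mg/L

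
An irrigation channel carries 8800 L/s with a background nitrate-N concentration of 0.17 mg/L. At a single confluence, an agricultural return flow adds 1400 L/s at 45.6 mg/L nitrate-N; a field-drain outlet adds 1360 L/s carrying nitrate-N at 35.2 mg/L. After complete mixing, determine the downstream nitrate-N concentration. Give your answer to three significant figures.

After mixing, C = (8800·0.1700 + 1400·45.60 + 1360·35.20) / 11560 = 113200/11560 = 9.793 mg/L.

9.79 mg/L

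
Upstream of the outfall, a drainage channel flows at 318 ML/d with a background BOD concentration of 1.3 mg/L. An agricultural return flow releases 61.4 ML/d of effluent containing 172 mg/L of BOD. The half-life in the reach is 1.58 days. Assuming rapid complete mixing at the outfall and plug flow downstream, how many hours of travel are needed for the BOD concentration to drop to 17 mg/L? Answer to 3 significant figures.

Flow-weighted average: C = (318.0·1.300 + 61.40·172.0) / 379.4 = 10970/379.4 = 28.93 mg/L.
Half-life 1.58 d → k = ln 2 / 1.58 = 0.4387 d⁻¹.
28.93·exp(−k·t) = 17 → t = ln(28.93/17)/k = 104700 s = 29.08 h.

29.1 h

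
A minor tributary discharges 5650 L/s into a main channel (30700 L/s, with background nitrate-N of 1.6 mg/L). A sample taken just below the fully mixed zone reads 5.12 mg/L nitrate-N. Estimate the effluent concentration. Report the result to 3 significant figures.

24.2 mg/L

Mass balance: 30700·1.600 + 5650·Cₑ = 36350·5.120
→ Cₑ = (36350·5.120 − 30700·1.600) / 5650 = 24.25 mg/L.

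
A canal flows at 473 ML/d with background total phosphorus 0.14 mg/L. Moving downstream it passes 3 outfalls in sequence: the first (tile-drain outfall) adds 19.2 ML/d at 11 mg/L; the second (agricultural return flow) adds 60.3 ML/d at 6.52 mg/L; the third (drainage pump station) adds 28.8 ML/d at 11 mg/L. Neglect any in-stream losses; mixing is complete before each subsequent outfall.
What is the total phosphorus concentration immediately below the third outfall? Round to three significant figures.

Below outfall 1: Q → 492.2 ML/d, C = (473.0·0.1400 + 19.20·11.00)/492.2 = 0.5636 mg/L.
Below outfall 2: Q → 552.5 ML/d, C = (492.2·0.5636 + 60.30·6.520)/552.5 = 1.214 mg/L.
Below outfall 3: Q → 581.3 ML/d, C = (552.5·1.214 + 28.80·11.00)/581.3 = 1.699 mg/L.

1.70 mg/L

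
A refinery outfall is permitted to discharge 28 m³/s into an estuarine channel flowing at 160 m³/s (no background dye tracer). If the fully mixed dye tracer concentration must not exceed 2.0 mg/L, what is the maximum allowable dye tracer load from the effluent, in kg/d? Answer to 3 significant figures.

32500 kg/d

Mass balance at the limit: 160.0·0 + 28.00·Cₑ = 188.0·2.0 → Cₑ = 13.43 mg/L.
Load = 28.00 m³/s × 13.43 g/m³ × 86 400 s/d = 32490 kg/d.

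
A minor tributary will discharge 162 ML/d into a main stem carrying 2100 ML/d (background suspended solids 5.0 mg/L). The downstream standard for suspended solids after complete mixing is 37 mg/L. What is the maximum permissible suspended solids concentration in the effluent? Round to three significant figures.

452 mg/L

At the limit, (Qr·Cr + Qe·Cₑ)/(Qr + Qe) = 37:
Cₑ = (2262·37 − 2100·5.000) / 162.0 = 451.8 mg/L.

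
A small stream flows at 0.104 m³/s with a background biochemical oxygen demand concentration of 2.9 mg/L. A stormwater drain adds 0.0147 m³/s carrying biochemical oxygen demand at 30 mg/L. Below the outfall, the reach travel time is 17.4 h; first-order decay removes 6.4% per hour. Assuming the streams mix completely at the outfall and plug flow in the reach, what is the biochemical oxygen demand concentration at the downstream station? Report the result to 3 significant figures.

1.98 mg/L

Conservation of mass: C = (0.1040·2.900 + 0.01470·30.00) / 0.1187 = 0.7426/0.1187 = 6.256 mg/L.
6.4%/h lost → k = −ln(1 − 0.064) = 0.06614 h⁻¹.
Applying C = C₀e^(−kt): 6.256 × 0.3164 = 1.979 mg/L.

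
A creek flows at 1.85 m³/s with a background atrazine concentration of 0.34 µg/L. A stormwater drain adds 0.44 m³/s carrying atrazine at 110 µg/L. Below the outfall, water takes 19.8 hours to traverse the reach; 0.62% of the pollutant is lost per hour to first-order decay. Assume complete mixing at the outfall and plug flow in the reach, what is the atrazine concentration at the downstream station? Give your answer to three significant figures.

Mass balance: C = (1.850·0.3400 + 0.4400·110.0) / 2.290 = 49.03/2.290 = 21.41 µg/L.
0.62%/h lost → k = −ln(1 − 0.0062) = 0.006219 h⁻¹.
First-order decay: C = 21.41·exp(−k·t) = 21.41·0.8841 = 18.93 µg/L.

18.9 µg/L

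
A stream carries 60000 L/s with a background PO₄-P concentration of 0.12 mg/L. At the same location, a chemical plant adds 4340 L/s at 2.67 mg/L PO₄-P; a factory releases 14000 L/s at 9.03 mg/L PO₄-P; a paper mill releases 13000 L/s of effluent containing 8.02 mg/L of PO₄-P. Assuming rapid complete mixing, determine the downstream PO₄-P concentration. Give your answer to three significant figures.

2.73 mg/L

After mixing, C = (60000·0.1200 + 4340·2.670 + 14000·9.030 + 13000·8.020) / 91340 = 249500/91340 = 2.731 mg/L.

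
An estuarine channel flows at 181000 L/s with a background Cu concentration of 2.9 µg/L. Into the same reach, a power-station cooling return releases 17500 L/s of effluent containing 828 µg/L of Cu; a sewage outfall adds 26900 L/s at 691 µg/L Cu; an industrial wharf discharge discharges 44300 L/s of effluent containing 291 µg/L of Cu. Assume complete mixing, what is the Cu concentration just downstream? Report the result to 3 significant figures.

172 µg/L

After mixing, C = (181000·2.900 + 17500·828.0 + 26900·691.0 + 44300·291.0) / 269700 = 46490000/269700 = 172.4 µg/L.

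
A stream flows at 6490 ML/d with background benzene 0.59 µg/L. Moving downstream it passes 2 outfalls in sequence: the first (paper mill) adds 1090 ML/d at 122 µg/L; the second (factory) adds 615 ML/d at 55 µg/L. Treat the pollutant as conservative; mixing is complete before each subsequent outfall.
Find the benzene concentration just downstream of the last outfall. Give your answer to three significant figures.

After outfall 1: Q = 6490 + 1090 = 7580 ML/d; C = (6490·0.5900 + 1090·122.0)/7580 = 18.05 µg/L.
After outfall 2: Q = 7580 + 615.0 = 8195 ML/d; C = (7580·18.05 + 615.0·55.00)/8195 = 20.82 µg/L.

20.8 µg/L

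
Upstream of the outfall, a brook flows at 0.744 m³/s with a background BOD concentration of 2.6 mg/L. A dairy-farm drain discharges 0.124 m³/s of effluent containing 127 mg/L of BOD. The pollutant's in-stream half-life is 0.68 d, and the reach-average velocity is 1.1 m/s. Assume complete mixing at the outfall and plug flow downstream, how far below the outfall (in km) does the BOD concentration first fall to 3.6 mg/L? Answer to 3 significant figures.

162 km

After mixing, C = (0.7440·2.600 + 0.1240·127.0) / 0.8680 = 17.68/0.8680 = 20.37 mg/L.
Half-life 0.68 d → k = ln 2 / 0.68 = 1.019 d⁻¹.
Set 20.37·exp(−k·t) = 3.6 → t = ln(20.37/3.6)/k = 146900 s = 40.81 h.
Distance = v·t = 1.1·146900 = 161600 m = 161.6 km.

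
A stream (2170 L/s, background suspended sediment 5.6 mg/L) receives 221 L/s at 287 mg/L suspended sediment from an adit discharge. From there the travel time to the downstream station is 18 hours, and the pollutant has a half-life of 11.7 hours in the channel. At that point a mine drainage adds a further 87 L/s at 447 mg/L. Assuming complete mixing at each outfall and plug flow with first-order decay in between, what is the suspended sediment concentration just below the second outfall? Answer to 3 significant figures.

26.2 mg/L

Mass balance: C = (2170·5.600 + 221.0·287.0) / 2391 = 75580/2391 = 31.61 mg/L; combined flow 2391 L/s.
Half-life 11.7 h → k = ln 2 / 11.7 = 0.05924 h⁻¹ = 1.422 d⁻¹.
After decay, C = 31.61 × e^(−kt) = 31.61 × 0.3443 = 10.88 mg/L.
Second outfall: C = (2391·10.88 + 87.00·447.0)/2478 = 26.19 mg/L.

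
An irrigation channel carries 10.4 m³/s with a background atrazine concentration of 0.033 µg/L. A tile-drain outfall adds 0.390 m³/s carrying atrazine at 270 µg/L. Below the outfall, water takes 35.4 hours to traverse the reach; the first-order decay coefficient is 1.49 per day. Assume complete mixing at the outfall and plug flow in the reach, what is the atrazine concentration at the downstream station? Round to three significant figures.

After mixing, C = (10.40·0.03300 + 0.3900·270.0) / 10.79 = 105.6/10.79 = 9.791 µg/L.
After decay, C = 9.791 × e^(−kt) = 9.791 × 0.1111 = 1.087 µg/L.

1.09 µg/L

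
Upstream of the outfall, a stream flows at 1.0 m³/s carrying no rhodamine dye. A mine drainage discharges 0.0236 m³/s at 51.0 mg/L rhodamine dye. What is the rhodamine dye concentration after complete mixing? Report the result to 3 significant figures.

After mixing, C = (1.000·0 + 0.02360·51.00) / 1.024 = 1.204/1.024 = 1.176 mg/L.

1.18 mg/L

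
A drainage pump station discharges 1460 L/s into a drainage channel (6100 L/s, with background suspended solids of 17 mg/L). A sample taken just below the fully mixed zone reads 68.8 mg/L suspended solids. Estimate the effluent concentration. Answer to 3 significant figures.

Mass balance: 6100·17.00 + 1460·Cₑ = 7560·68.80
→ Cₑ = (7560·68.80 − 6100·17.00) / 1460 = 285.2 mg/L.

285 mg/L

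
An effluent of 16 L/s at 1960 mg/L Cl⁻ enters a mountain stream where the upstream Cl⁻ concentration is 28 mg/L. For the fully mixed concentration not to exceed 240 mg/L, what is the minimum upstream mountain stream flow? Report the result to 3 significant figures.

130 L/s

Set C_mix = 240: (Q·28.00 + 16.00·1960) / (Q + 16.00) = 240
→ Q = 16.00·(1960 − 240)/(240 − 28.00) = 129.8 L/s.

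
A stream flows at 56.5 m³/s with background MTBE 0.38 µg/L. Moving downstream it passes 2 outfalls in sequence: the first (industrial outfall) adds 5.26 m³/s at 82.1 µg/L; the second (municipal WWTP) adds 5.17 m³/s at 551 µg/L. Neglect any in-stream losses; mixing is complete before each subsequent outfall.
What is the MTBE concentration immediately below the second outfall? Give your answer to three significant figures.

Outfall 1: combined Q = 61.76 m³/s; C = (56.50·0.3800 + 5.260·82.10)/61.76 = 7.340 µg/L.
Outfall 2: combined Q = 66.93 m³/s; C = (61.76·7.340 + 5.170·551.0)/66.93 = 49.33 µg/L.

49.3 µg/L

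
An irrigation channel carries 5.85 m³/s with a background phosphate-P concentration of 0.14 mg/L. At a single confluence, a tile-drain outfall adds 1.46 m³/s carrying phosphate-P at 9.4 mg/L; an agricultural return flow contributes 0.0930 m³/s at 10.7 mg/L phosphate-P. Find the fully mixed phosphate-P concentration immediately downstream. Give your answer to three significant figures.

2.10 mg/L

Flow-weighted average: C = (5.850·0.1400 + 1.460·9.400 + 0.09300·10.70) / 7.403 = 15.54/7.403 = 2.099 mg/L.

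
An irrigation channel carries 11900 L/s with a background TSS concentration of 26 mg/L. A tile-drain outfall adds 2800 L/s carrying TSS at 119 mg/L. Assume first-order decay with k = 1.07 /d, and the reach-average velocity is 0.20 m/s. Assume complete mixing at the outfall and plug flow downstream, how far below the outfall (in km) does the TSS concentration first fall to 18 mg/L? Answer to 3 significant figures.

14.3 km

Conservation of mass: C = (11900·26.00 + 2800·119.0) / 14700 = 642600/14700 = 43.71 mg/L.
Set 43.71·exp(−k·t) = 18 → t = ln(43.71/18)/k = 71650 s = 19.90 h.
Distance = v·t = 0.20·71650 = 14330 m = 14.33 km.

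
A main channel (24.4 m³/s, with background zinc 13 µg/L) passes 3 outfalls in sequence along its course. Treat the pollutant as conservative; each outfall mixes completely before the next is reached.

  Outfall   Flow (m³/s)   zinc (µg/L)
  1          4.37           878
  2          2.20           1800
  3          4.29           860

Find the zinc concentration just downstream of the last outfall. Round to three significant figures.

Below outfall 1: Q → 28.77 m³/s, C = (24.40·13.00 + 4.370·878.0)/28.77 = 144.4 µg/L.
Below outfall 2: Q → 30.97 m³/s, C = (28.77·144.4 + 2.200·1800)/30.97 = 262.0 µg/L.
Below outfall 3: Q → 35.26 m³/s, C = (30.97·262.0 + 4.290·860.0)/35.26 = 334.8 µg/L.

335 µg/L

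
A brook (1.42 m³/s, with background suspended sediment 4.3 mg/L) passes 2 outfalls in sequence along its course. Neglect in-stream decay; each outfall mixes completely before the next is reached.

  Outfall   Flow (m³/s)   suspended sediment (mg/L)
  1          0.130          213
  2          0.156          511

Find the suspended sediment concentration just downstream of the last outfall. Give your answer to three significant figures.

66.5 mg/L

Outfall 1: combined Q = 1.550 m³/s; C = (1.420·4.300 + 0.1300·213.0)/1.550 = 21.80 mg/L.
Outfall 2: combined Q = 1.706 m³/s; C = (1.550·21.80 + 0.1560·511.0)/1.706 = 66.54 mg/L.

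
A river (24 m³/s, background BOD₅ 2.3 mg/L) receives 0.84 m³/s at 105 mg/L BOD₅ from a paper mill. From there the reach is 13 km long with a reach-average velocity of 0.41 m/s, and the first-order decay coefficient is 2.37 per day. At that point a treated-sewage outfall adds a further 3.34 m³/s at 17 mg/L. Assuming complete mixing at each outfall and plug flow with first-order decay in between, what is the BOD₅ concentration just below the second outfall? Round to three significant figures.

After mixing, C = (24.00·2.300 + 0.8400·105.0) / 24.84 = 143.4/24.84 = 5.773 mg/L; combined flow 24.84 m³/s.
Travel time t = 13·1000 / 0.41 = 31710 s = 8.808 h.
Applying C = C₀e^(−kt): 5.773 × 0.4191 = 2.419 mg/L.
At the second outfall, C = (24.84·2.419 + 3.340·17.00) / (24.84 + 3.340) = 4.147 mg/L.

4.15 mg/L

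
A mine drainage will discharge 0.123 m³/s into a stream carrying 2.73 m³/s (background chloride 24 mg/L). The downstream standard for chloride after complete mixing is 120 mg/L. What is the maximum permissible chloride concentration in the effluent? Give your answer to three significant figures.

2250 mg/L

At the limit, (Qr·Cr + Qe·Cₑ)/(Qr + Qe) = 120:
Cₑ = (2.853·120 − 2.730·24.00) / 0.1230 = 2251 mg/L.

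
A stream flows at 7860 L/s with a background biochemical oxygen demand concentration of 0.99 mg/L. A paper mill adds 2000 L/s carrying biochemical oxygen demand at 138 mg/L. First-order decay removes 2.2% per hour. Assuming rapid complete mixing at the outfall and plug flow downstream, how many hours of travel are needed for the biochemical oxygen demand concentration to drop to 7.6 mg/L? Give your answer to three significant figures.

59.9 h

Flow-weighted average: C = (7860·0.9900 + 2000·138.0) / 9860 = 283800/9860 = 28.78 mg/L.
2.2%/h lost → k = −ln(1 − 0.022) = 0.02225 h⁻¹.
28.78·exp(−k·t) = 7.6 → t = ln(28.78/7.6)/k = 215500 s = 59.86 h.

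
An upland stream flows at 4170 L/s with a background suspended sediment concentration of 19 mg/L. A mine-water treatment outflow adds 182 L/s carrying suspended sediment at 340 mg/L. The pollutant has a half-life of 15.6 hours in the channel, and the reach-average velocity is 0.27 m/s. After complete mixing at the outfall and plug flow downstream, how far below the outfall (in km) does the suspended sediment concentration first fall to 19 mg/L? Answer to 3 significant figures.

Flow-weighted average: C = (4170·19.00 + 182.0·340.0) / 4352 = 141100/4352 = 32.42 mg/L.
Half-life 15.6 h → k = ln 2 / 15.6 = 0.04443 h⁻¹ = 1.066 d⁻¹.
Set 32.42·exp(−k·t) = 19 → t = ln(32.42/19)/k = 43300 s = 12.03 h.
Distance = v·t = 0.27·43300 = 11690 m = 11.69 km.

11.7 km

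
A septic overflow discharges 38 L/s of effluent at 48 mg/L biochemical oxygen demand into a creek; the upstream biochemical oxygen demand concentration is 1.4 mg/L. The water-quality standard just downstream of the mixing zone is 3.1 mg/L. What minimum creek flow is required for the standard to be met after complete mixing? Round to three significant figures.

Set C_mix = 3.1: (Q·1.400 + 38.00·48.00) / (Q + 38.00) = 3.1
→ Q = 38.00·(48.00 − 3.1)/(3.1 − 1.400) = 1004 L/s.

1000 L/s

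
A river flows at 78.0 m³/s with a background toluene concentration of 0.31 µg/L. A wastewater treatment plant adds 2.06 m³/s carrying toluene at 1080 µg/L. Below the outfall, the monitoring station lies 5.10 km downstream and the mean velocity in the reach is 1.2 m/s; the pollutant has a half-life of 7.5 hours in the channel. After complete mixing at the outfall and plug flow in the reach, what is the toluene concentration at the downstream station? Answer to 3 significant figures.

After mixing, C = (78.00·0.3100 + 2.060·1080) / 80.06 = 2249/80.06 = 28.09 µg/L.
Travel time t = 5.10·1000 / 1.2 = 4250 s = 1.181 h.
Half-life 7.5 h → k = ln 2 / 7.5 = 0.09242 h⁻¹ = 2.218 d⁻¹.
Decay over the reach: 28.09·exp(−kt) = 28.09·0.8966 = 25.19 µg/L.

25.2 µg/L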